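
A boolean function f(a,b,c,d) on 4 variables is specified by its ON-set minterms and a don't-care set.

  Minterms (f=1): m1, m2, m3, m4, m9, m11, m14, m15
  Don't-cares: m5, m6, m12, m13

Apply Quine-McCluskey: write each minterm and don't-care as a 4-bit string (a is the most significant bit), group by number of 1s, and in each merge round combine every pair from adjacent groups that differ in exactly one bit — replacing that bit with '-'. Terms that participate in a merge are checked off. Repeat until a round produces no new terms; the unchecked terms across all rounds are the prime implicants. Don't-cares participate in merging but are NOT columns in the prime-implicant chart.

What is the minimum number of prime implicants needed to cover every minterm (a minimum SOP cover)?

4

[col 0] 0001*, 0010*, 0011*, 0100*, 0101*, 0110*, 1001*, 1011*, 1100*, 1101*, 1110*, 1111*
[col 1] -001*, -011*, -100*, -101*, -110*, 0-01*, 0-10, 00-1*, 001-, 01-0*, 010-*, 1-01*, 1-11*, 10-1*, 11-0*, 11-1*, 110-*, 111-*
[col 2] --01, -0-1, -1-0, -10-, 1--1, 11--
Prime implicants: --01, -0-1, -1-0, -10-, 0-10, 001-, 1--1, 11--
PI chart (minterm → PIs covering it):
  1 | --01,-0-1
  2 | 0-10,001-
  3 | -0-1,001-
  4 | -1-0,-10-
  9 | --01,-0-1,1--1
  11 | -0-1,1--1
  14 | -1-0,11--
  15 | 1--1,11--
(no essential prime implicants)
Petrick residual → --01, -1-0, 001-, 1--1
Minimum SOP uses 4 PIs: c'd + bd' + a'b'c + ad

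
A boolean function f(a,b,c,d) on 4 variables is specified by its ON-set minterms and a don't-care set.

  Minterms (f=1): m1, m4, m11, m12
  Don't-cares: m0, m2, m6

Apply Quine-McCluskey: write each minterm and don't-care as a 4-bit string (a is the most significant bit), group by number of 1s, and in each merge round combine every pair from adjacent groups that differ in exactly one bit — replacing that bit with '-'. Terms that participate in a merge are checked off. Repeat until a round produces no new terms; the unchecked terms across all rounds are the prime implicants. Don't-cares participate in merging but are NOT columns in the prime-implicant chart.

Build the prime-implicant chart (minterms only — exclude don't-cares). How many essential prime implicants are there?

[col 0] 0000*, 0001*, 0010*, 0100*, 0110*, 1011, 1100*
[col 1] -100, 0-00*, 0-10*, 00-0*, 000-, 01-0*
[col 2] 0--0
Prime implicants: -100, 0--0, 000-, 1011
PI chart (minterm → PIs covering it):
  1 | 000-  (sole → essential)
  4 | -100,0--0
  11 | 1011  (sole → essential)
  12 | -100  (sole → essential)
Essential prime implicants: -100, 000-, 1011

3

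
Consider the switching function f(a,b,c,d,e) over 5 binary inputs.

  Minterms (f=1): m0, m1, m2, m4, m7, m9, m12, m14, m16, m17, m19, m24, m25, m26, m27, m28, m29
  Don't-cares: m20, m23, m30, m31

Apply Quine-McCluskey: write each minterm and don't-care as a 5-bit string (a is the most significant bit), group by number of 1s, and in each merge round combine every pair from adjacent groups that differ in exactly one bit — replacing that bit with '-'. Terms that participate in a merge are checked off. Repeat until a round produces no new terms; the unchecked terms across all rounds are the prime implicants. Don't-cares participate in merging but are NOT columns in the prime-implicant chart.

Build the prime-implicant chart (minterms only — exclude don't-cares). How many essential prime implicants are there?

5

size-2^0 implicants → 00000(✓)  00001(✓)  00010(✓)  00100(✓)  00111(✓)  01001(✓)  01100(✓)  01110(✓)  10000(✓)  10001(✓)  10011(✓)  10100(✓)  10111(✓)  11000(✓)  11001(✓)  11010(✓)  11011(✓)  11100(✓)  11101(✓)  11110(✓)  11111(✓)
size-2^1 implicants → -0000(✓)  -0001(✓)  -0100(✓)  -0111  -1001(✓)  -1100(✓)  -1110(✓)  0-001(✓)  0-100(✓)  00-00(✓)  000-0  0000-(✓)  011-0(✓)  1-000(✓)  1-001(✓)  1-011(✓)  1-100(✓)  1-111(✓)  10-00(✓)  10-11(✓)  100-1(✓)  1000-(✓)  11-00(✓)  11-01(✓)  11-10(✓)  11-11(✓)  110-0(✓)  110-1(✓)  1100-(✓)  1101-(✓)  111-0(✓)  111-1(✓)  1110-(✓)  1111-(✓)
size-2^2 implicants → --001  --100  -0-00  -000-  -11-0  1--00  1--11  1-0-1  1-00-  11--0(✓)  11--1(✓)  11-0-(✓)  11-1-(✓)  110--(✓)  111--(✓)
size-2^3 implicants → 11---
Unchecked terms (primes): --001, --100, -0-00, -000-, -0111, -11-0, 000-0, 1--00, 1--11, 1-0-1, 1-00-, 11---
Minterm coverage:
  m0 ⊆ -0-00,-000-,000-0
  m1 ⊆ --001,-000-
  m2 ⊆ 000-0 [E]
  m4 ⊆ --100,-0-00
  m7 ⊆ -0111 [E]
  m9 ⊆ --001 [E]
  m12 ⊆ --100,-11-0
  m14 ⊆ -11-0 [E]
  m16 ⊆ -0-00,-000-,1--00,1-00-
  m17 ⊆ --001,-000-,1-0-1,1-00-
  m19 ⊆ 1--11,1-0-1
  m24 ⊆ 1--00,1-00-,11---
  m25 ⊆ --001,1-0-1,1-00-,11---
  m26 ⊆ 11--- [E]
  m27 ⊆ 1--11,1-0-1,11---
  m28 ⊆ --100,-11-0,1--00,11---
  m29 ⊆ 11--- [E]
E = {--001, -0111, -11-0, 000-0, 11---}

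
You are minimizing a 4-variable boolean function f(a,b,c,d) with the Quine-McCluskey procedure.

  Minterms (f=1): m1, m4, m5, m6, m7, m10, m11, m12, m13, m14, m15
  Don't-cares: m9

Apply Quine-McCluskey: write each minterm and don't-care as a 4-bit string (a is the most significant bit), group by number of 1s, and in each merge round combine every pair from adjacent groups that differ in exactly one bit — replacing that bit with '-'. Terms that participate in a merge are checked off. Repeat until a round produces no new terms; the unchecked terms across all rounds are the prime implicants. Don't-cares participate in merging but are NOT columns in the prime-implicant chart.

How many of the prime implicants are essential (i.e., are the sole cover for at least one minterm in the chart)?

3

[col 0] 0001*, 0100*, 0101*, 0110*, 0111*, 1001*, 1010*, 1011*, 1100*, 1101*, 1110*, 1111*
[col 1] -001*, -100*, -101*, -110*, -111*, 0-01*, 01-0*, 01-1*, 010-*, 011-*, 1-01*, 1-10*, 1-11*, 10-1*, 101-*, 11-0*, 11-1*, 110-*, 111-*
[col 2] --01, -1-0*, -1-1*, -10-*, -11-*, 01--*, 1--1, 1-1-, 11--*
[col 3] -1--
Prime implicants: --01, -1--, 1--1, 1-1-
PI chart (minterm → PIs covering it):
  1 | --01  (sole → essential)
  4 | -1--  (sole → essential)
  5 | --01,-1--
  6 | -1--  (sole → essential)
  7 | -1--  (sole → essential)
  10 | 1-1-  (sole → essential)
  11 | 1--1,1-1-
  12 | -1--  (sole → essential)
  13 | --01,-1--,1--1
  14 | -1--,1-1-
  15 | -1--,1--1,1-1-
Essential prime implicants: --01, -1--, 1-1-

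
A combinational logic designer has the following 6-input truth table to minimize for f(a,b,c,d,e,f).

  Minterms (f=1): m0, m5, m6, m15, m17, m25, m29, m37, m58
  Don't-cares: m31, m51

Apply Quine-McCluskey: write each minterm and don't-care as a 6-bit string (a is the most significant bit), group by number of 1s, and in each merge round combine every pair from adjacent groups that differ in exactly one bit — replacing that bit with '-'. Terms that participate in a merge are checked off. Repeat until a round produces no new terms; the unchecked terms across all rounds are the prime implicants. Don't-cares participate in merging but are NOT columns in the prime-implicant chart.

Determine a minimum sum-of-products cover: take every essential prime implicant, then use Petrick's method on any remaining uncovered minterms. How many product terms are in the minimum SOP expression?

[col 0] 000000, 000101*, 000110, 001111*, 010001*, 011001*, 011101*, 011111*, 100101*, 110011, 111010
[col 1] -00101, 0-1111, 01-001, 011-01, 0111-1
Prime implicants: -00101, 0-1111, 000000, 000110, 01-001, 011-01, 0111-1, 110011, 111010
PI chart (minterm → PIs covering it):
  0 | 000000  (sole → essential)
  5 | -00101  (sole → essential)
  6 | 000110  (sole → essential)
  15 | 0-1111  (sole → essential)
  17 | 01-001  (sole → essential)
  25 | 01-001,011-01
  29 | 011-01,0111-1
  37 | -00101  (sole → essential)
  58 | 111010  (sole → essential)
Essential prime implicants: -00101, 0-1111, 000000, 000110, 01-001, 111010
Petrick residual → 011-01
Minimum SOP uses 7 PIs: b'c'de'f + a'cdef + a'b'c'd'e'f' + a'b'c'def' + a'bd'e'f + a'bce'f + abcd'ef'

7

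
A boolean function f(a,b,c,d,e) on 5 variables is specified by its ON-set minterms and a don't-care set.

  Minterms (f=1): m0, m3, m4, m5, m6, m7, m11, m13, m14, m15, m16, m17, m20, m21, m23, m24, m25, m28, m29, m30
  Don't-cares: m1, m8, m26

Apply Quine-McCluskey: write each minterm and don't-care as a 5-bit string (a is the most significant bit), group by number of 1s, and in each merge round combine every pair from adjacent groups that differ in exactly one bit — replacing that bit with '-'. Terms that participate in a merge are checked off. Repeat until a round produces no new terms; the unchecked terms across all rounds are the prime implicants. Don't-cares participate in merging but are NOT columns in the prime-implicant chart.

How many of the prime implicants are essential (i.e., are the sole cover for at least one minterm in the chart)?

size-2^0 implicants → 00000(✓)  00001(✓)  00011(✓)  00100(✓)  00101(✓)  00110(✓)  00111(✓)  01000(✓)  01011(✓)  01101(✓)  01110(✓)  01111(✓)  10000(✓)  10001(✓)  10100(✓)  10101(✓)  10111(✓)  11000(✓)  11001(✓)  11010(✓)  11100(✓)  11101(✓)  11110(✓)
size-2^1 implicants → -0000(✓)  -0001(✓)  -0100(✓)  -0101(✓)  -0111(✓)  -1000(✓)  -1101(✓)  -1110  0-000(✓)  0-011(✓)  0-101(✓)  0-110(✓)  0-111(✓)  00-00(✓)  00-01(✓)  00-11(✓)  000-1(✓)  0000-(✓)  001-0(✓)  001-1(✓)  0010-(✓)  0011-(✓)  01-11(✓)  011-1(✓)  0111-(✓)  1-000(✓)  1-001(✓)  1-100(✓)  1-101(✓)  10-00(✓)  10-01(✓)  1000-(✓)  101-1(✓)  1010-(✓)  11-00(✓)  11-01(✓)  11-10(✓)  110-0(✓)  1100-(✓)  111-0(✓)  1110-(✓)
size-2^2 implicants → --000  --101  -0-00(✓)  -0-01(✓)  -000-(✓)  -01-1  -010-(✓)  0--11  0-1-1  0-11-  00--1  00-0-(✓)  001--  1--00(✓)  1--01(✓)  1-00-(✓)  1-10-(✓)  10-0-(✓)  11--0  11-0-(✓)
size-2^3 implicants → -0-0-  1--0-
Unchecked terms (primes): --000, --101, -0-0-, -01-1, -1110, 0--11, 0-1-1, 0-11-, 00--1, 001--, 1--0-, 11--0
Minterm coverage:
  m0 ⊆ --000,-0-0-
  m3 ⊆ 0--11,00--1
  m4 ⊆ -0-0-,001--
  m5 ⊆ --101,-0-0-,-01-1,0-1-1,00--1,001--
  m6 ⊆ 0-11-,001--
  m7 ⊆ -01-1,0--11,0-1-1,0-11-,00--1,001--
  m11 ⊆ 0--11 [E]
  m13 ⊆ --101,0-1-1
  m14 ⊆ -1110,0-11-
  m15 ⊆ 0--11,0-1-1,0-11-
  m16 ⊆ --000,-0-0-,1--0-
  m17 ⊆ -0-0-,1--0-
  m20 ⊆ -0-0-,1--0-
  m21 ⊆ --101,-0-0-,-01-1,1--0-
  m23 ⊆ -01-1 [E]
  m24 ⊆ --000,1--0-,11--0
  m25 ⊆ 1--0- [E]
  m28 ⊆ 1--0-,11--0
  m29 ⊆ --101,1--0-
  m30 ⊆ -1110,11--0
E = {-01-1, 0--11, 1--0-}

3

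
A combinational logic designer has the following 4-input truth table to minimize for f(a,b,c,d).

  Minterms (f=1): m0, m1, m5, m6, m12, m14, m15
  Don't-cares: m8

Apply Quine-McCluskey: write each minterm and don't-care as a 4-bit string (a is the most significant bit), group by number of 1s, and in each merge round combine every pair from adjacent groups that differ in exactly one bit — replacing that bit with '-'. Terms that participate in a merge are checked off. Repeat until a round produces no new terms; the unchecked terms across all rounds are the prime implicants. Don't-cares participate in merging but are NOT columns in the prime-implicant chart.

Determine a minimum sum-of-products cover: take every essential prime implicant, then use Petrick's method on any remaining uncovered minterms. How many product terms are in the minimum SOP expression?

5

[col 0] 0000*, 0001*, 0101*, 0110*, 1000*, 1100*, 1110*, 1111*
[col 1] -000, -110, 0-01, 000-, 1-00, 11-0, 111-
Prime implicants: -000, -110, 0-01, 000-, 1-00, 11-0, 111-
PI chart (minterm → PIs covering it):
  0 | -000,000-
  1 | 0-01,000-
  5 | 0-01  (sole → essential)
  6 | -110  (sole → essential)
  12 | 1-00,11-0
  14 | -110,11-0,111-
  15 | 111-  (sole → essential)
Essential prime implicants: -110, 0-01, 111-
Petrick residual → -000, 1-00
Minimum SOP uses 5 PIs: b'c'd' + bcd' + a'c'd + ac'd' + abc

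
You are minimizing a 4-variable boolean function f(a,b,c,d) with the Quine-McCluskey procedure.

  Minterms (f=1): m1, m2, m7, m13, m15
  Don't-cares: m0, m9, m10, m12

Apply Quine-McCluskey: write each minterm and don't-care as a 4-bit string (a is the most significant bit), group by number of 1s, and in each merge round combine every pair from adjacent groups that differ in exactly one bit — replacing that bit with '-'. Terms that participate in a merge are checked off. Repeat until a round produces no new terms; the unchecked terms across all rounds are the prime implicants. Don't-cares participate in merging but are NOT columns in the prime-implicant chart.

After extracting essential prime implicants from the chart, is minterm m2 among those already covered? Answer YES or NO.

NO

Round 0: 0000✓ 0001✓ 0010✓ 0111✓ 1001✓ 1010✓ 1100✓ 1101✓ 1111✓
Round 1: -001 -010 -111 00-0 000- 1-01 11-1 110-
PIs = {-001, -010, -111, 00-0, 000-, 1-01, 11-1, 110-}
Coverage chart:
  m1: -001,000-
  m2: -010,00-0
  m7: -111 ←essential
  m13: 1-01,11-1,110-
  m15: -111,11-1
Essential: -111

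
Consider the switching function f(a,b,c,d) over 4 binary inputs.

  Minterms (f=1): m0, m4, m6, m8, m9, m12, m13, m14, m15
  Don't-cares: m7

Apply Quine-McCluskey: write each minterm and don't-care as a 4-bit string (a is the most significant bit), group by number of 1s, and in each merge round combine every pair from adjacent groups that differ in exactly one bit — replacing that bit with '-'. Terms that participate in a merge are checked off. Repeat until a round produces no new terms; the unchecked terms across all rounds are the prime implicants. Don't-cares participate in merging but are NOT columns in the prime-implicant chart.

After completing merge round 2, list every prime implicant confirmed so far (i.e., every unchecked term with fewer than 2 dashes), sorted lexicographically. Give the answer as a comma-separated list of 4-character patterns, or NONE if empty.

Round 0: 0000✓ 0100✓ 0110✓ 0111✓ 1000✓ 1001✓ 1100✓ 1101✓ 1110✓ 1111✓
Round 1: -000✓ -100✓ -110✓ -111✓ 0-00✓ 01-0✓ 011-✓ 1-00✓ 1-01✓ 100-✓ 11-0✓ 11-1✓ 110-✓ 111-✓
Round 2: --00 -1-0 -11- 1-0- 11--
PIs = {--00, -1-0, -11-, 1-0-, 11--}

NONE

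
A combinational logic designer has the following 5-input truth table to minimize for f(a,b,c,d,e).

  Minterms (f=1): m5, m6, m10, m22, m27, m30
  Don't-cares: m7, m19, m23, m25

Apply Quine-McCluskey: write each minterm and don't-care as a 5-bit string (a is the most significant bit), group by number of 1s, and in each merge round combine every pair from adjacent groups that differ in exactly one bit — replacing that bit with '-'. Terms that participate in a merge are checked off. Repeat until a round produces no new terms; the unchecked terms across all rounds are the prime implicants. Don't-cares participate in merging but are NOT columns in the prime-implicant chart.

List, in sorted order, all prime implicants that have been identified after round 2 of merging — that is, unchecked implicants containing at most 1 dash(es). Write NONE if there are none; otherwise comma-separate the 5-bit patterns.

001-1, 01010, 1-011, 1-110, 10-11, 110-1

Round 0: 00101✓ 00110✓ 00111✓ 01010 10011✓ 10110✓ 10111✓ 11001✓ 11011✓ 11110✓
Round 1: -0110✓ -0111✓ 001-1 0011-✓ 1-011 1-110 10-11 1011-✓ 110-1
Round 2: -011-
PIs = {-011-, 001-1, 01010, 1-011, 1-110, 10-11, 110-1}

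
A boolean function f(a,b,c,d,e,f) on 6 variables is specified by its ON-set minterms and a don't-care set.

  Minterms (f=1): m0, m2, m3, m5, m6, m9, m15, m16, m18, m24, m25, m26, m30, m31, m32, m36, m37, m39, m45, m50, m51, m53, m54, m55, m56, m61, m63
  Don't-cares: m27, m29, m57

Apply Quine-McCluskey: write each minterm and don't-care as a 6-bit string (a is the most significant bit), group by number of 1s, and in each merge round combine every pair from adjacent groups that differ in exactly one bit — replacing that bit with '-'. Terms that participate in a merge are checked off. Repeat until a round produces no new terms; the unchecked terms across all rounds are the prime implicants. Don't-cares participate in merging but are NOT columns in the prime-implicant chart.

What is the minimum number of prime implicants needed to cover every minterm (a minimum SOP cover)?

[col 0] 000000*, 000010*, 000011*, 000101*, 000110*, 001001*, 001111*, 010000*, 010010*, 011000*, 011001*, 011010*, 011011*, 011101*, 011110*, 011111*, 100000*, 100100*, 100101*, 100111*, 101101*, 110010*, 110011*, 110101*, 110110*, 110111*, 111000*, 111001*, 111101*, 111111*
[col 1] -00000, -00101, -10010, -11000*, -11001*, -11101*, -11111*, 0-0000*, 0-0010*, 0-1001, 0-1111, 000-10, 0000-0*, 00001-, 01-000*, 01-010*, 0100-0*, 011-01*, 011-10*, 011-11*, 0110-0*, 0110-1*, 01100-*, 01101-*, 0111-1*, 01111-*, 1-0101*, 1-0111*, 1-1101*, 10-101*, 100-00, 1001-1*, 10010-, 11-101*, 11-111*, 110-10*, 110-11*, 11001-*, 1101-1*, 11011-*, 111-01*, 11100-*, 1111-1*
[col 2] -11-01, -1100-, -111-1, 0-00-0, 01-0-0, 011--1, 011-1-, 0110--, 1--101, 1-01-1, 11-1-1, 110-1-
Prime implicants: -00000, -00101, -10010, -11-01, -1100-, -111-1, 0-00-0, 0-1001, 0-1111, 000-10, 00001-, 01-0-0, 011--1, 011-1-, 0110--, 1--101, 1-01-1, 100-00, 10010-, 11-1-1, 110-1-
PI chart (minterm → PIs covering it):
  0 | -00000,0-00-0
  2 | 0-00-0,000-10,00001-
  3 | 00001-  (sole → essential)
  5 | -00101  (sole → essential)
  6 | 000-10  (sole → essential)
  9 | 0-1001  (sole → essential)
  15 | 0-1111  (sole → essential)
  16 | 0-00-0,01-0-0
  18 | -10010,0-00-0,01-0-0
  24 | -1100-,01-0-0,0110--
  25 | -11-01,-1100-,0-1001,011--1,0110--
  26 | 01-0-0,011-1-,0110--
  30 | 011-1-  (sole → essential)
  31 | -111-1,0-1111,011--1,011-1-
  32 | -00000,100-00
  36 | 100-00,10010-
  37 | -00101,1--101,1-01-1,10010-
  39 | 1-01-1  (sole → essential)
  45 | 1--101  (sole → essential)
  50 | -10010,110-1-
  51 | 110-1-  (sole → essential)
  53 | 1--101,1-01-1,11-1-1
  54 | 110-1-  (sole → essential)
  55 | 1-01-1,11-1-1,110-1-
  56 | -1100-  (sole → essential)
  61 | -11-01,-111-1,1--101,11-1-1
  63 | -111-1,11-1-1
Essential prime implicants: -00101, -1100-, 0-1001, 0-1111, 000-10, 00001-, 011-1-, 1--101, 1-01-1, 110-1-
Petrick residual → -111-1, 0-00-0, 100-00
Minimum SOP uses 13 PIs: b'c'de'f + bcd'e' + bcdf + a'c'd'f' + a'cd'e'f + a'cdef + a'b'c'ef' + a'b'c'd'e + a'bce + ade'f + ac'df + ab'c'e'f' + abc'e

13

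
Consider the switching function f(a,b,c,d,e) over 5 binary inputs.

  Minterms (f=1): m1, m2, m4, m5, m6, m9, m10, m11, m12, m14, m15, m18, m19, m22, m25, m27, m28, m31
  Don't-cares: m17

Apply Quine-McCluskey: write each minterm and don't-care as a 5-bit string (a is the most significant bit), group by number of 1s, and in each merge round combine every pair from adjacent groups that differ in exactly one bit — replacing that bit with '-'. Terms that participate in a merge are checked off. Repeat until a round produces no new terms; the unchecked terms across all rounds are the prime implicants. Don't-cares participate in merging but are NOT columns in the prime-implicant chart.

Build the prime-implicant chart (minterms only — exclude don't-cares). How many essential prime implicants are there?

size-2^0 implicants → 00001(✓)  00010(✓)  00100(✓)  00101(✓)  00110(✓)  01001(✓)  01010(✓)  01011(✓)  01100(✓)  01110(✓)  01111(✓)  10001(✓)  10010(✓)  10011(✓)  10110(✓)  11001(✓)  11011(✓)  11100(✓)  11111(✓)
size-2^1 implicants → -0001(✓)  -0010(✓)  -0110(✓)  -1001(✓)  -1011(✓)  -1100  -1111(✓)  0-001(✓)  0-010(✓)  0-100(✓)  0-110(✓)  00-01  00-10(✓)  001-0(✓)  0010-  01-10(✓)  01-11(✓)  010-1(✓)  0101-(✓)  011-0(✓)  0111-(✓)  1-001(✓)  1-011(✓)  10-10(✓)  100-1(✓)  1001-  11-11(✓)  110-1(✓)
size-2^2 implicants → --001  -0-10  -1-11  -10-1  0--10  0-1-0  01-1-  1-0-1
Unchecked terms (primes): --001, -0-10, -1-11, -10-1, -1100, 0--10, 0-1-0, 00-01, 0010-, 01-1-, 1-0-1, 1001-
Minterm coverage:
  m1 ⊆ --001,00-01
  m2 ⊆ -0-10,0--10
  m4 ⊆ 0-1-0,0010-
  m5 ⊆ 00-01,0010-
  m6 ⊆ -0-10,0--10,0-1-0
  m9 ⊆ --001,-10-1
  m10 ⊆ 0--10,01-1-
  m11 ⊆ -1-11,-10-1,01-1-
  m12 ⊆ -1100,0-1-0
  m14 ⊆ 0--10,0-1-0,01-1-
  m15 ⊆ -1-11,01-1-
  m18 ⊆ -0-10,1001-
  m19 ⊆ 1-0-1,1001-
  m22 ⊆ -0-10 [E]
  m25 ⊆ --001,-10-1,1-0-1
  m27 ⊆ -1-11,-10-1,1-0-1
  m28 ⊆ -1100 [E]
  m31 ⊆ -1-11 [E]
E = {-0-10, -1-11, -1100}

3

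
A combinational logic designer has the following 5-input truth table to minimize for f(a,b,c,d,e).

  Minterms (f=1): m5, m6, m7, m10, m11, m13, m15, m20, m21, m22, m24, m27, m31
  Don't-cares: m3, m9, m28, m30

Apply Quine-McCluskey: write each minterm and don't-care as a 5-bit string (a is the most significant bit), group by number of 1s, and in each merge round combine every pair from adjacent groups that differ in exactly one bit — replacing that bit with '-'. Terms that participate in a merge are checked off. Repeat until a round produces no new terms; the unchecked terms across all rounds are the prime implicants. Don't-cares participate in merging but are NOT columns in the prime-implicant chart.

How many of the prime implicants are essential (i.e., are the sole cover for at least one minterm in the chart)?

3

[col 0] 00011*, 00101*, 00110*, 00111*, 01001*, 01010*, 01011*, 01101*, 01111*, 10100*, 10101*, 10110*, 11000*, 11011*, 11100*, 11110*, 11111*
[col 1] -0101, -0110, -1011*, -1111*, 0-011*, 0-101*, 0-111*, 00-11*, 001-1*, 0011-, 01-01*, 01-11*, 010-1*, 0101-, 011-1*, 1-100*, 1-110*, 101-0*, 1010-, 11-00, 11-11*, 111-0*, 1111-
[col 2] -1-11, 0--11, 0-1-1, 01--1, 1-1-0
Prime implicants: -0101, -0110, -1-11, 0--11, 0-1-1, 0011-, 01--1, 0101-, 1-1-0, 1010-, 11-00, 1111-
PI chart (minterm → PIs covering it):
  5 | -0101,0-1-1
  6 | -0110,0011-
  7 | 0--11,0-1-1,0011-
  10 | 0101-  (sole → essential)
  11 | -1-11,0--11,01--1,0101-
  13 | 0-1-1,01--1
  15 | -1-11,0--11,0-1-1,01--1
  20 | 1-1-0,1010-
  21 | -0101,1010-
  22 | -0110,1-1-0
  24 | 11-00  (sole → essential)
  27 | -1-11  (sole → essential)
  31 | -1-11,1111-
Essential prime implicants: -1-11, 0101-, 11-00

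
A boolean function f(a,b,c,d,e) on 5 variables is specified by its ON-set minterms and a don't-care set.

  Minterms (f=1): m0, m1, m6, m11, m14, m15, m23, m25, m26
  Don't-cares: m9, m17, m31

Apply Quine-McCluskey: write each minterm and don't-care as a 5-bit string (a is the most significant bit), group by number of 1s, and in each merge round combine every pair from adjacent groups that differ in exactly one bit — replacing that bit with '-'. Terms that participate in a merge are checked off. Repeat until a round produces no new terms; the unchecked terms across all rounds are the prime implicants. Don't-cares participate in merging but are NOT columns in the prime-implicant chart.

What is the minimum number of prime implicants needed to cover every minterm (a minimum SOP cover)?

6

Round 0: 00000✓ 00001✓ 00110✓ 01001✓ 01011✓ 01110✓ 01111✓ 10001✓ 10111✓ 11001✓ 11010 11111✓
Round 1: -0001✓ -1001✓ -1111 0-001✓ 0-110 0000- 01-11 010-1 0111- 1-001✓ 1-111
Round 2: --001
PIs = {--001, -1111, 0-110, 0000-, 01-11, 010-1, 0111-, 1-111, 11010}
Coverage chart:
  m0: 0000- ←essential
  m1: --001,0000-
  m6: 0-110 ←essential
  m11: 01-11,010-1
  m14: 0-110,0111-
  m15: -1111,01-11,0111-
  m23: 1-111 ←essential
  m25: --001 ←essential
  m26: 11010 ←essential
Essential: --001, 0-110, 0000-, 1-111, 11010
Petrick residual → 01-11
Min cover (6 terms): c'd'e + a'cde' + a'b'c'd' + a'bde + acde + abc'de'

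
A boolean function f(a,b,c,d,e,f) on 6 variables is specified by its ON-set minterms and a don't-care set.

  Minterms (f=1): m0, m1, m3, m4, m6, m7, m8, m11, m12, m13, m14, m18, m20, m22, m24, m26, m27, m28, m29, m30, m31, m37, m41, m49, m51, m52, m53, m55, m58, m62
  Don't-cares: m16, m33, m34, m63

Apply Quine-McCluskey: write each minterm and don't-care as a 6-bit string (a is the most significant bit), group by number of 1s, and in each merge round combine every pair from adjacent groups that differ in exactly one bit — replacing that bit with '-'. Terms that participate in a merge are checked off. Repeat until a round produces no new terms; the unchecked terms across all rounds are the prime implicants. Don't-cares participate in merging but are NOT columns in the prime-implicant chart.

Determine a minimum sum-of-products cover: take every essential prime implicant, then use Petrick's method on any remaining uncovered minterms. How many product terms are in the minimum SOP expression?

13

size-2^0 implicants → 000000(✓)  000001(✓)  000011(✓)  000100(✓)  000110(✓)  000111(✓)  001000(✓)  001011(✓)  001100(✓)  001101(✓)  001110(✓)  010000(✓)  010010(✓)  010100(✓)  010110(✓)  011000(✓)  011010(✓)  011011(✓)  011100(✓)  011101(✓)  011110(✓)  011111(✓)  100001(✓)  100010  100101(✓)  101001(✓)  110001(✓)  110011(✓)  110100(✓)  110101(✓)  110111(✓)  111010(✓)  111110(✓)  111111(✓)
size-2^1 implicants → -00001  -10100  -11010(✓)  -11110(✓)  -11111(✓)  0-0000(✓)  0-0100(✓)  0-0110(✓)  0-1000(✓)  0-1011  0-1100(✓)  0-1101(✓)  0-1110(✓)  00-000(✓)  00-011  00-100(✓)  00-110(✓)  000-00(✓)  000-11  0000-1  00000-  0001-0(✓)  00011-  001-00(✓)  0011-0(✓)  00110-(✓)  01-000(✓)  01-010(✓)  01-100(✓)  01-110(✓)  010-00(✓)  010-10(✓)  0100-0(✓)  0101-0(✓)  011-00(✓)  011-10(✓)  011-11(✓)  0110-0(✓)  01101-(✓)  0111-0(✓)  0111-1(✓)  01110-(✓)  01111-(✓)  1-0001(✓)  1-0101(✓)  10-001  100-01(✓)  11-111  110-01(✓)  110-11(✓)  1100-1(✓)  1101-1(✓)  11010-  111-10(✓)  11111-(✓)
size-2^2 implicants → -11-10  -1111-  0--000(✓)  0--100(✓)  0--110(✓)  0-0-00(✓)  0-01-0(✓)  0-1-00(✓)  0-11-0(✓)  0-110-  00--00(✓)  00-1-0(✓)  01--00(✓)  01--10(✓)  01-0-0(✓)  01-1-0(✓)  010--0(✓)  011--0(✓)  011-1-  0111--  1-0-01  110--1
size-2^3 implicants → 0---00  0--1-0  01---0
Unchecked terms (primes): -00001, -10100, -11-10, -1111-, 0---00, 0--1-0, 0-1011, 0-110-, 00-011, 000-11, 0000-1, 00000-, 00011-, 01---0, 011-1-, 0111--, 1-0-01, 10-001, 100010, 11-111, 110--1, 11010-
Minterm coverage:
  m0 ⊆ 0---00,00000-
  m1 ⊆ -00001,0000-1,00000-
  m3 ⊆ 00-011,000-11,0000-1
  m4 ⊆ 0---00,0--1-0
  m6 ⊆ 0--1-0,00011-
  m7 ⊆ 000-11,00011-
  m8 ⊆ 0---00 [E]
  m11 ⊆ 0-1011,00-011
  m12 ⊆ 0---00,0--1-0,0-110-
  m13 ⊆ 0-110- [E]
  m14 ⊆ 0--1-0 [E]
  m18 ⊆ 01---0 [E]
  m20 ⊆ -10100,0---00,0--1-0,01---0
  m22 ⊆ 0--1-0,01---0
  m24 ⊆ 0---00,01---0
  m26 ⊆ -11-10,01---0,011-1-
  m27 ⊆ 0-1011,011-1-
  m28 ⊆ 0---00,0--1-0,0-110-,01---0,0111--
  m29 ⊆ 0-110-,0111--
  m30 ⊆ -11-10,-1111-,0--1-0,01---0,011-1-,0111--
  m31 ⊆ -1111-,011-1-,0111--
  m37 ⊆ 1-0-01 [E]
  m41 ⊆ 10-001 [E]
  m49 ⊆ 1-0-01,110--1
  m51 ⊆ 110--1 [E]
  m52 ⊆ -10100,11010-
  m53 ⊆ 1-0-01,110--1,11010-
  m55 ⊆ 11-111,110--1
  m58 ⊆ -11-10 [E]
  m62 ⊆ -11-10,-1111-
E = {-11-10, 0---00, 0--1-0, 0-110-, 01---0, 1-0-01, 10-001, 110--1}
Petrick residual → -00001, -10100, -1111-, 0-1011, 000-11
Cover = b'c'd'e'f + bc'de'f' + bcef' + bcde + a'e'f' + a'df' + a'cd'ef + a'cde' + a'b'c'ef + a'bf' + ac'e'f + ab'd'e'f + abc'f  |cover|=13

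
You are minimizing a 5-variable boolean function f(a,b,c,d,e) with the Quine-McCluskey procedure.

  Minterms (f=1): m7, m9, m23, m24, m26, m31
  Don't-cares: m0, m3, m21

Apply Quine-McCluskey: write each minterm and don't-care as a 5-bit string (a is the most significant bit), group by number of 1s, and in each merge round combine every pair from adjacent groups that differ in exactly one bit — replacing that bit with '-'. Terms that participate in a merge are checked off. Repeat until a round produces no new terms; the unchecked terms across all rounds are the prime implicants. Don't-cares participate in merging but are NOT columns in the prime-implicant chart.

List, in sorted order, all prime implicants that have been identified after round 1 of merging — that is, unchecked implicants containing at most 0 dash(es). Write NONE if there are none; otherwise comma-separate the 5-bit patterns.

00000, 01001

size-2^0 implicants → 00000  00011(✓)  00111(✓)  01001  10101(✓)  10111(✓)  11000(✓)  11010(✓)  11111(✓)
size-2^1 implicants → -0111  00-11  1-111  101-1  110-0
Unchecked terms (primes): -0111, 00-11, 00000, 01001, 1-111, 101-1, 110-0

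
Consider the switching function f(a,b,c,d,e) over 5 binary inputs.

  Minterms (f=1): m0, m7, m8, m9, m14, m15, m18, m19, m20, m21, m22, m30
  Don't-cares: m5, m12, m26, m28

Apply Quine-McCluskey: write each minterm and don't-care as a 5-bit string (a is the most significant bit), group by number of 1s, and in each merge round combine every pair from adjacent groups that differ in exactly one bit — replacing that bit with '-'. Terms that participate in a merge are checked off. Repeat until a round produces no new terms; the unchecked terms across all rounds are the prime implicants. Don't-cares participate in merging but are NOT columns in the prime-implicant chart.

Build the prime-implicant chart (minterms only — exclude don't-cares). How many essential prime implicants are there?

3

[col 0] 00000*, 00101*, 00111*, 01000*, 01001*, 01100*, 01110*, 01111*, 10010*, 10011*, 10100*, 10101*, 10110*, 11010*, 11100*, 11110*
[col 1] -0101, -1100*, -1110*, 0-000, 0-111, 001-1, 01-00, 0100-, 011-0*, 0111-, 1-010*, 1-100*, 1-110*, 10-10*, 1001-, 101-0*, 1010-, 11-10*, 111-0*
[col 2] -11-0, 1--10, 1-1-0
Prime implicants: -0101, -11-0, 0-000, 0-111, 001-1, 01-00, 0100-, 0111-, 1--10, 1-1-0, 1001-, 1010-
PI chart (minterm → PIs covering it):
  0 | 0-000  (sole → essential)
  7 | 0-111,001-1
  8 | 0-000,01-00,0100-
  9 | 0100-  (sole → essential)
  14 | -11-0,0111-
  15 | 0-111,0111-
  18 | 1--10,1001-
  19 | 1001-  (sole → essential)
  20 | 1-1-0,1010-
  21 | -0101,1010-
  22 | 1--10,1-1-0
  30 | -11-0,1--10,1-1-0
Essential prime implicants: 0-000, 0100-, 1001-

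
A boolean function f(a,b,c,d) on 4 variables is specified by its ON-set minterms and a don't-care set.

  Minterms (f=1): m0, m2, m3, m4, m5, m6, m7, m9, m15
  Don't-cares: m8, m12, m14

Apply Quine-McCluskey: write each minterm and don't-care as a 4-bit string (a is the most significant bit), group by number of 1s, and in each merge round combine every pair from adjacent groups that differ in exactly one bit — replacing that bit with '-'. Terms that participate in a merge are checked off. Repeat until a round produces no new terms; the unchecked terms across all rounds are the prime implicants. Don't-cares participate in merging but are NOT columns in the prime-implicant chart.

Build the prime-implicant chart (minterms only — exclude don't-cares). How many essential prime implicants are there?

4

size-2^0 implicants → 0000(✓)  0010(✓)  0011(✓)  0100(✓)  0101(✓)  0110(✓)  0111(✓)  1000(✓)  1001(✓)  1100(✓)  1110(✓)  1111(✓)
size-2^1 implicants → -000(✓)  -100(✓)  -110(✓)  -111(✓)  0-00(✓)  0-10(✓)  0-11(✓)  00-0(✓)  001-(✓)  01-0(✓)  01-1(✓)  010-(✓)  011-(✓)  1-00(✓)  100-  11-0(✓)  111-(✓)
size-2^2 implicants → --00  -1-0  -11-  0--0  0-1-  01--
Unchecked terms (primes): --00, -1-0, -11-, 0--0, 0-1-, 01--, 100-
Minterm coverage:
  m0 ⊆ --00,0--0
  m2 ⊆ 0--0,0-1-
  m3 ⊆ 0-1- [E]
  m4 ⊆ --00,-1-0,0--0,01--
  m5 ⊆ 01-- [E]
  m6 ⊆ -1-0,-11-,0--0,0-1-,01--
  m7 ⊆ -11-,0-1-,01--
  m9 ⊆ 100- [E]
  m15 ⊆ -11- [E]
E = {-11-, 0-1-, 01--, 100-}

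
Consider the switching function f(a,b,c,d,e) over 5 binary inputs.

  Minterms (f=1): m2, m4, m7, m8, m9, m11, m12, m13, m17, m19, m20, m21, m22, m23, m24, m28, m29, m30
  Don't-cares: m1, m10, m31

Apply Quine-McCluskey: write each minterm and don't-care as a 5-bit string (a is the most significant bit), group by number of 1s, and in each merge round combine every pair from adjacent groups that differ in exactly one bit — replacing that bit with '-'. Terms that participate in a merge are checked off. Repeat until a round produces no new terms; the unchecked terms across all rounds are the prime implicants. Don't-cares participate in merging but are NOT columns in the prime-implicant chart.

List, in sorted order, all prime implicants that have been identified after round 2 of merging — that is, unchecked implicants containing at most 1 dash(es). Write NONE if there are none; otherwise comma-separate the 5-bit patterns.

Round 0: 00001✓ 00010✓ 00100✓ 00111✓ 01000✓ 01001✓ 01010✓ 01011✓ 01100✓ 01101✓ 10001✓ 10011✓ 10100✓ 10101✓ 10110✓ 10111✓ 11000✓ 11100✓ 11101✓ 11110✓ 11111✓
Round 1: -0001 -0100✓ -0111 -1000✓ -1100✓ -1101✓ 0-001 0-010 0-100✓ 01-00✓ 01-01✓ 010-0✓ 010-1✓ 0100-✓ 0101-✓ 0110-✓ 1-100✓ 1-101✓ 1-110✓ 1-111✓ 10-01✓ 10-11✓ 100-1✓ 101-0✓ 101-1✓ 1010-✓ 1011-✓ 11-00✓ 111-0✓ 111-1✓ 1110-✓ 1111-✓
Round 2: --100 -1-00 -110- 01-0- 010-- 1-1-0✓ 1-1-1✓ 1-10-✓ 1-11-✓ 10--1 101--✓ 111--✓
Round 3: 1-1--
PIs = {--100, -0001, -0111, -1-00, -110-, 0-001, 0-010, 01-0-, 010--, 1-1--, 10--1}

-0001, -0111, 0-001, 0-010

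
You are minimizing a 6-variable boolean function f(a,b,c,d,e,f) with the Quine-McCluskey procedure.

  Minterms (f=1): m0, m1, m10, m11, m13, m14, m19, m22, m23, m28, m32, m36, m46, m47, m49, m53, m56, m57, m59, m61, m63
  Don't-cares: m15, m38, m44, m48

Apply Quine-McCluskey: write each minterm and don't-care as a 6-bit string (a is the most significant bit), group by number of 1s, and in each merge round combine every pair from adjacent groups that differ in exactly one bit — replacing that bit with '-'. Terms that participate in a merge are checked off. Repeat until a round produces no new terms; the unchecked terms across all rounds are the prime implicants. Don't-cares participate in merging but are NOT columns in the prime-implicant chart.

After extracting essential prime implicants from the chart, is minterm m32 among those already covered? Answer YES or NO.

size-2^0 implicants → 000000(✓)  000001(✓)  001010(✓)  001011(✓)  001101(✓)  001110(✓)  001111(✓)  010011(✓)  010110(✓)  010111(✓)  011100  100000(✓)  100100(✓)  100110(✓)  101100(✓)  101110(✓)  101111(✓)  110000(✓)  110001(✓)  110101(✓)  111000(✓)  111001(✓)  111011(✓)  111101(✓)  111111(✓)
size-2^1 implicants → -00000  -01110(✓)  -01111(✓)  00000-  001-10(✓)  001-11(✓)  00101-(✓)  0011-1  00111-(✓)  010-11  01011-  1-0000  1-1111  10-100(✓)  10-110(✓)  100-00  1001-0(✓)  1011-0(✓)  10111-(✓)  11-000(✓)  11-001(✓)  11-101(✓)  110-01(✓)  11000-(✓)  111-01(✓)  111-11(✓)  1110-1(✓)  11100-(✓)  1111-1(✓)
size-2^2 implicants → -0111-  001-1-  10-1-0  11--01  11-00-  111--1
Unchecked terms (primes): -00000, -0111-, 00000-, 001-1-, 0011-1, 010-11, 01011-, 011100, 1-0000, 1-1111, 10-1-0, 100-00, 11--01, 11-00-, 111--1
Minterm coverage:
  m0 ⊆ -00000,00000-
  m1 ⊆ 00000- [E]
  m10 ⊆ 001-1- [E]
  m11 ⊆ 001-1- [E]
  m13 ⊆ 0011-1 [E]
  m14 ⊆ -0111-,001-1-
  m19 ⊆ 010-11 [E]
  m22 ⊆ 01011- [E]
  m23 ⊆ 010-11,01011-
  m28 ⊆ 011100 [E]
  m32 ⊆ -00000,1-0000,100-00
  m36 ⊆ 10-1-0,100-00
  m46 ⊆ -0111-,10-1-0
  m47 ⊆ -0111-,1-1111
  m49 ⊆ 11--01,11-00-
  m53 ⊆ 11--01 [E]
  m56 ⊆ 11-00- [E]
  m57 ⊆ 11--01,11-00-,111--1
  m59 ⊆ 111--1 [E]
  m61 ⊆ 11--01,111--1
  m63 ⊆ 1-1111,111--1
E = {00000-, 001-1-, 0011-1, 010-11, 01011-, 011100, 11--01, 11-00-, 111--1}

NO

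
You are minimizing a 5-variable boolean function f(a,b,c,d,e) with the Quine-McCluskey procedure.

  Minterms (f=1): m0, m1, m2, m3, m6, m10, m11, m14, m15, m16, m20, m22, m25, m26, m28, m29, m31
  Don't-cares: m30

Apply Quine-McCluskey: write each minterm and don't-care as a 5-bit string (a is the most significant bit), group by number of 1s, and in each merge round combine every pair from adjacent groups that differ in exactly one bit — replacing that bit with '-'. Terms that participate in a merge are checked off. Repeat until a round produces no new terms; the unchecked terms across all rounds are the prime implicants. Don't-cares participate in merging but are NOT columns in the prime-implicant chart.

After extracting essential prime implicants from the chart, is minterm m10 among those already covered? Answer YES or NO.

YES

[col 0] 00000*, 00001*, 00010*, 00011*, 00110*, 01010*, 01011*, 01110*, 01111*, 10000*, 10100*, 10110*, 11001*, 11010*, 11100*, 11101*, 11110*, 11111*
[col 1] -0000, -0110*, -1010*, -1110*, -1111*, 0-010*, 0-011*, 0-110*, 00-10*, 000-0*, 000-1*, 0000-*, 0001-*, 01-10*, 01-11*, 0101-*, 0111-*, 1-100*, 1-110*, 10-00, 101-0*, 11-01, 11-10*, 111-0*, 111-1*, 1110-*, 1111-*
[col 2] --110, -1-10, -111-, 0--10, 0-01-, 000--, 01-1-, 1-1-0, 111--
Prime implicants: --110, -0000, -1-10, -111-, 0--10, 0-01-, 000--, 01-1-, 1-1-0, 10-00, 11-01, 111--
PI chart (minterm → PIs covering it):
  0 | -0000,000--
  1 | 000--  (sole → essential)
  2 | 0--10,0-01-,000--
  3 | 0-01-,000--
  6 | --110,0--10
  10 | -1-10,0--10,0-01-,01-1-
  11 | 0-01-,01-1-
  14 | --110,-1-10,-111-,0--10,01-1-
  15 | -111-,01-1-
  16 | -0000,10-00
  20 | 1-1-0,10-00
  22 | --110,1-1-0
  25 | 11-01  (sole → essential)
  26 | -1-10  (sole → essential)
  28 | 1-1-0,111--
  29 | 11-01,111--
  31 | -111-,111--
Essential prime implicants: -1-10, 000--, 11-01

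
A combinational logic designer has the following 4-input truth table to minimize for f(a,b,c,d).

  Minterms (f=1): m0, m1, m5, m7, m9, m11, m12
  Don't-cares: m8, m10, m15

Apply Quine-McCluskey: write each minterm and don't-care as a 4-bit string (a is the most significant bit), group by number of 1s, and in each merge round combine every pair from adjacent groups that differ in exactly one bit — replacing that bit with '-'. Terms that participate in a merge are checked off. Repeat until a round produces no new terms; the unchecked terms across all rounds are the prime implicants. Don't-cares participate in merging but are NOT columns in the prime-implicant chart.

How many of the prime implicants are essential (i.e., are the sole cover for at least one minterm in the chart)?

2

Round 0: 0000✓ 0001✓ 0101✓ 0111✓ 1000✓ 1001✓ 1010✓ 1011✓ 1100✓ 1111✓
Round 1: -000✓ -001✓ -111 0-01 000-✓ 01-1 1-00 1-11 10-0✓ 10-1✓ 100-✓ 101-✓
Round 2: -00- 10--
PIs = {-00-, -111, 0-01, 01-1, 1-00, 1-11, 10--}
Coverage chart:
  m0: -00- ←essential
  m1: -00-,0-01
  m5: 0-01,01-1
  m7: -111,01-1
  m9: -00-,10--
  m11: 1-11,10--
  m12: 1-00 ←essential
Essential: -00-, 1-00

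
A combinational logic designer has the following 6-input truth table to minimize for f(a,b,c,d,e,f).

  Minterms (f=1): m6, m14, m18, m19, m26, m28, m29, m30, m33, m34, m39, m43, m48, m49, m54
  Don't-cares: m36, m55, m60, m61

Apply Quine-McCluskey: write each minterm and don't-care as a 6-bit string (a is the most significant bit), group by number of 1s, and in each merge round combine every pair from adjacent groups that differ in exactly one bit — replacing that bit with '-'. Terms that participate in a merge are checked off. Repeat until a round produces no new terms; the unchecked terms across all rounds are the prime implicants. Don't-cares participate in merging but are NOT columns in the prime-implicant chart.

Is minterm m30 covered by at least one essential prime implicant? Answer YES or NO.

[col 0] 000110*, 001110*, 010010*, 010011*, 011010*, 011100*, 011101*, 011110*, 100001*, 100010, 100100, 100111*, 101011, 110000*, 110001*, 110110*, 110111*, 111100*, 111101*
[col 1] -11100*, -11101*, 0-1110, 00-110, 01-010, 01001-, 011-10, 0111-0, 01110-*, 1-0001, 1-0111, 11000-, 11011-, 11110-*
[col 2] -1110-
Prime implicants: -1110-, 0-1110, 00-110, 01-010, 01001-, 011-10, 0111-0, 1-0001, 1-0111, 100010, 100100, 101011, 11000-, 11011-
PI chart (minterm → PIs covering it):
  6 | 00-110  (sole → essential)
  14 | 0-1110,00-110
  18 | 01-010,01001-
  19 | 01001-  (sole → essential)
  26 | 01-010,011-10
  28 | -1110-,0111-0
  29 | -1110-  (sole → essential)
  30 | 0-1110,011-10,0111-0
  33 | 1-0001  (sole → essential)
  34 | 100010  (sole → essential)
  39 | 1-0111  (sole → essential)
  43 | 101011  (sole → essential)
  48 | 11000-  (sole → essential)
  49 | 1-0001,11000-
  54 | 11011-  (sole → essential)
Essential prime implicants: -1110-, 00-110, 01001-, 1-0001, 1-0111, 100010, 101011, 11000-, 11011-

NO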